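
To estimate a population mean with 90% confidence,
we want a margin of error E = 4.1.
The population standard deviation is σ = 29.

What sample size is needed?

Answer: n = 136

Derivation:
z_0.05 = 1.645
n = (z×σ/E)² = (1.645×29/4.1)²
n = 135.3817
Round up: n = 136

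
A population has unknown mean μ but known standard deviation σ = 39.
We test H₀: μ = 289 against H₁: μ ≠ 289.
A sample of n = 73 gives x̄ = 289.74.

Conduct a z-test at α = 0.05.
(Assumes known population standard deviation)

Answer: z = 0.1621, fail to reject H₀

Derivation:
Standard error: SE = σ/√n = 39/√73 = 4.5646
z-statistic: z = (x̄ - μ₀)/SE = (289.74 - 289)/4.5646 = 0.1621
Critical value: ±1.960
p-value = 0.8712
Decision: fail to reject H₀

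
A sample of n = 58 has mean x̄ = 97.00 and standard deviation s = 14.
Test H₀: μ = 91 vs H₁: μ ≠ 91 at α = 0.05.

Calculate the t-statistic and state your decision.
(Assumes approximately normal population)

Answer: t = 3.2639, reject H₀

Derivation:
df = n - 1 = 57
SE = s/√n = 14/√58 = 1.8383
t = (x̄ - μ₀)/SE = (97.00 - 91)/1.8383 = 3.2639
Critical value: t_{0.025,57} = ±2.002
p-value ≈ 0.0019
Decision: reject H₀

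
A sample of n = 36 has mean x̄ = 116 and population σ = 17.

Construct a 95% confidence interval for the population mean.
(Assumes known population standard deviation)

Answer: (110.4467, 121.5533)

Derivation:
Confidence level: 95%, α = 0.05
z_0.025 = 1.960
SE = σ/√n = 17/√36 = 2.8333
Margin of error = 1.960 × 2.8333 = 5.5533
CI: x̄ ± margin = 116 ± 5.5533
CI: (110.4467, 121.5533)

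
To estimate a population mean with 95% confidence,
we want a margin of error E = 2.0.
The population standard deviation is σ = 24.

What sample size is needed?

z_0.025 = 1.960
n = (z×σ/E)² = (1.960×24/2.0)²
n = 553.1904
Round up: n = 554

Answer: n = 554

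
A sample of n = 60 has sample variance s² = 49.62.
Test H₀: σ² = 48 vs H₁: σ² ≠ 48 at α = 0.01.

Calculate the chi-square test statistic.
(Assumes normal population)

Answer: χ² = 60.9913, fail to reject H₀

Derivation:
df = n - 1 = 59
χ² = (n-1)s²/σ₀² = 59×49.62/48 = 60.9913
Critical values: χ²_{0.995,59} = 34.770, χ²_{0.005,59} = 90.715
Rejection region: χ² < 34.770 or χ² > 90.715
Decision: fail to reject H₀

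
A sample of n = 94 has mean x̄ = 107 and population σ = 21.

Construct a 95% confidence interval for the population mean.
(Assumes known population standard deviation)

Confidence level: 95%, α = 0.05
z_0.025 = 1.960
SE = σ/√n = 21/√94 = 2.1660
Margin of error = 1.960 × 2.1660 = 4.2454
CI: x̄ ± margin = 107 ± 4.2454
CI: (102.7546, 111.2454)

Answer: (102.7546, 111.2454)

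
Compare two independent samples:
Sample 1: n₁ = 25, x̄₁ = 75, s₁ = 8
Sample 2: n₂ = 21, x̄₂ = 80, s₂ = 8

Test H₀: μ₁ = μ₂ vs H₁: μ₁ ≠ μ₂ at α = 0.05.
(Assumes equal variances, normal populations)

Answer: t = -2.1115, reject H₀

Derivation:
Pooled variance: s²_p = [24×8² + 20×8²]/(44) = 64.0000
s_p = 8.0000
SE = s_p×√(1/n₁ + 1/n₂) = 8.0000×√(1/25 + 1/21) = 2.3680
t = (x̄₁ - x̄₂)/SE = (75 - 80)/2.3680 = -2.1115
df = 44, t-critical = ±2.015
Decision: reject H₀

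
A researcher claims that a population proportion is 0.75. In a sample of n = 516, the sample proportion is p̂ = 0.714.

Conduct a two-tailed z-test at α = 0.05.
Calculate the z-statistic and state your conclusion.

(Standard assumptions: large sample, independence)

H₀: p = 0.75, H₁: p ≠ 0.75
Standard error: SE = √(p₀(1-p₀)/n) = √(0.75×0.25/516) = 0.019062
z-statistic: z = (p̂ - p₀)/SE = (0.714 - 0.75)/0.019062 = -1.8886
Critical value: z_0.025 = ±1.960
p-value = 0.0589
Decision: fail to reject H₀ at α = 0.05

Answer: z = -1.8886, fail to reject H₀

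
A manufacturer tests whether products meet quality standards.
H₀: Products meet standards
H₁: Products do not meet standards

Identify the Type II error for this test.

Answer: Accepting products as meeting standards when they don't

Derivation:
Type I error: rejecting H₀ when it is actually true (false positive).
Type II error: failing to reject H₀ when H₁ is actually true (false negative).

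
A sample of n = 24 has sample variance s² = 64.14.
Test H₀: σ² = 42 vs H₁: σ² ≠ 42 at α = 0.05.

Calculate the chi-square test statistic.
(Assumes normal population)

Answer: χ² = 35.1243, fail to reject H₀

Derivation:
df = n - 1 = 23
χ² = (n-1)s²/σ₀² = 23×64.14/42 = 35.1243
Critical values: χ²_{0.975,23} = 11.689, χ²_{0.025,23} = 38.076
Rejection region: χ² < 11.689 or χ² > 38.076
Decision: fail to reject H₀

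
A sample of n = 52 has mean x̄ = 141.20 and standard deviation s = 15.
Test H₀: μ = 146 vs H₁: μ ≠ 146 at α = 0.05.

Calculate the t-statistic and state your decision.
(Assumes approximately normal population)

df = n - 1 = 51
SE = s/√n = 15/√52 = 2.0801
t = (x̄ - μ₀)/SE = (141.20 - 146)/2.0801 = -2.3076
Critical value: t_{0.025,51} = ±2.008
p-value ≈ 0.0251
Decision: reject H₀

Answer: t = -2.3076, reject H₀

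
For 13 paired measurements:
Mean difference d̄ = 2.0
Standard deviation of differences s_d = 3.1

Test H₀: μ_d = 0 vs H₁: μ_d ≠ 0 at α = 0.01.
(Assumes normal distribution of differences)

Answer: t = 2.3261, fail to reject H₀

Derivation:
df = n - 1 = 12
SE = s_d/√n = 3.1/√13 = 0.8598
t = d̄/SE = 2.0/0.8598 = 2.3261
Critical value: t_{0.005,12} = ±3.055
p-value ≈ 0.0383
Decision: fail to reject H₀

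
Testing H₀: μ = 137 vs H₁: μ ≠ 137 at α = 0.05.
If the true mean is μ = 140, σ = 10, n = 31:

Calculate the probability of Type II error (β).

SE = σ/√n = 10/√31 = 1.7961
Critical values: μ₀ ± z_0.025×SE = 137 ± 1.960×1.7961
Acceptance region: (133.4796, 140.5204)
Under H₁ (μ = 140): z_high = (140.5204 - 140)/1.7961 = 0.2897, z_low = (133.4796 - 140)/1.7961 = -3.6303
β = P(not reject | H₁) = Φ(0.2897) - Φ(-3.6303) ≈ 0.6138

Answer: β ≈ 0.6138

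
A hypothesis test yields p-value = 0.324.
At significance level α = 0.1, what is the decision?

Answer: fail to reject H₀

Derivation:
Compare p-value to α:
0.324 ≥ 0.1
Decision: fail to reject H₀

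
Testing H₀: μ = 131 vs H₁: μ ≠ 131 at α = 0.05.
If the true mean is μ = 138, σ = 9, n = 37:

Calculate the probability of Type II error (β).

Answer: β ≈ 0.0028

Derivation:
SE = σ/√n = 9/√37 = 1.4796
Critical values: μ₀ ± z_0.025×SE = 131 ± 1.960×1.4796
Acceptance region: (128.1000, 133.9000)
Under H₁ (μ = 138): z_high = (133.9000 - 138)/1.4796 = -2.7710, z_low = (128.1000 - 138)/1.4796 = -6.6910
β = P(not reject | H₁) = Φ(-2.7710) - Φ(-6.6910) ≈ 0.0028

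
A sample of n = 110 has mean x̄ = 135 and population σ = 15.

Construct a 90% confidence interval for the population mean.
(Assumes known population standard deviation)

Answer: (132.6473, 137.3527)

Derivation:
Confidence level: 90%, α = 0.1
z_0.05 = 1.645
SE = σ/√n = 15/√110 = 1.4302
Margin of error = 1.645 × 1.4302 = 2.3527
CI: x̄ ± margin = 135 ± 2.3527
CI: (132.6473, 137.3527)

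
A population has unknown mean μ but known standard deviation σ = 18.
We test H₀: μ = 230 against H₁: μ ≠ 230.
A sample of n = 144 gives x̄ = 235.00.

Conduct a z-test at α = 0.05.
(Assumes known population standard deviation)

Standard error: SE = σ/√n = 18/√144 = 1.5000
z-statistic: z = (x̄ - μ₀)/SE = (235.00 - 230)/1.5000 = 3.3333
Critical value: ±1.960
p-value = 0.0009
Decision: reject H₀

Answer: z = 3.3333, reject H₀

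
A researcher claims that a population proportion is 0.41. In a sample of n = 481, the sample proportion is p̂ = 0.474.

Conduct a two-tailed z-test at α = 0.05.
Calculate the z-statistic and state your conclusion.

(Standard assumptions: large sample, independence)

Answer: z = 2.8538, reject H₀

Derivation:
H₀: p = 0.41, H₁: p ≠ 0.41
Standard error: SE = √(p₀(1-p₀)/n) = √(0.41×0.59/481) = 0.022426
z-statistic: z = (p̂ - p₀)/SE = (0.474 - 0.41)/0.022426 = 2.8538
Critical value: z_0.025 = ±1.960
p-value = 0.0043
Decision: reject H₀ at α = 0.05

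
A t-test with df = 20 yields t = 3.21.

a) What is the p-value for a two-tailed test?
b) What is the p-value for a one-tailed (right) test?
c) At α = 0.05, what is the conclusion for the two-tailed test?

Answer: a) 0.0044, b) 0.0022, c) reject H₀

Derivation:
Using t-distribution with df = 20:
a) Two-tailed: p = 2×P(T > 3.21) = 0.0044
b) One-tailed: p = P(T > 3.21) = 0.0022
c) 0.0044 < 0.05, reject H₀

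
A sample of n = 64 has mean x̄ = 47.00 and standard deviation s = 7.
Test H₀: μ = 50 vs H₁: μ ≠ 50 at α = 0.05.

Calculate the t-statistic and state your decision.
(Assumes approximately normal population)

df = n - 1 = 63
SE = s/√n = 7/√64 = 0.8750
t = (x̄ - μ₀)/SE = (47.00 - 50)/0.8750 = -3.4286
Critical value: t_{0.025,63} = ±1.998
p-value ≈ 0.0011
Decision: reject H₀

Answer: t = -3.4286, reject H₀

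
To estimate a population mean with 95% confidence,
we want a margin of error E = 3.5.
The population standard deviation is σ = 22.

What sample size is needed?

Answer: n = 152

Derivation:
z_0.025 = 1.960
n = (z×σ/E)² = (1.960×22/3.5)²
n = 151.7824
Round up: n = 152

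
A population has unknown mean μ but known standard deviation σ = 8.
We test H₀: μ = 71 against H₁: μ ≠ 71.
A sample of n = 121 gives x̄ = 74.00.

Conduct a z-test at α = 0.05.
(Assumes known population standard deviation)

Answer: z = 4.1248, reject H₀

Derivation:
Standard error: SE = σ/√n = 8/√121 = 0.7273
z-statistic: z = (x̄ - μ₀)/SE = (74.00 - 71)/0.7273 = 4.1248
Critical value: ±1.960
p-value < 0.0001
Decision: reject H₀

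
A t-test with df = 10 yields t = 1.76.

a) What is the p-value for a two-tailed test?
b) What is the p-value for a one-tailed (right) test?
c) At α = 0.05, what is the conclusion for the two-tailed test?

Using t-distribution with df = 10:
a) Two-tailed: p = 2×P(T > 1.76) = 0.1089
b) One-tailed: p = P(T > 1.76) = 0.0545
c) 0.1089 ≥ 0.05, fail to reject H₀

Answer: a) 0.1089, b) 0.0545, c) fail to reject H₀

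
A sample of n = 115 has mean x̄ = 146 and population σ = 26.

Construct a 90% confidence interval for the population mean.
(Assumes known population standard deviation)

Answer: (142.0117, 149.9883)

Derivation:
Confidence level: 90%, α = 0.1
z_0.05 = 1.645
SE = σ/√n = 26/√115 = 2.4245
Margin of error = 1.645 × 2.4245 = 3.9883
CI: x̄ ± margin = 146 ± 3.9883
CI: (142.0117, 149.9883)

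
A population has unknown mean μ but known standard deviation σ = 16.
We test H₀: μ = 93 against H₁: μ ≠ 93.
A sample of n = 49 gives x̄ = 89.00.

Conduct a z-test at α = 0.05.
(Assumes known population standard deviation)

Standard error: SE = σ/√n = 16/√49 = 2.2857
z-statistic: z = (x̄ - μ₀)/SE = (89.00 - 93)/2.2857 = -1.7500
Critical value: ±1.960
p-value = 0.0801
Decision: fail to reject H₀

Answer: z = -1.7500, fail to reject H₀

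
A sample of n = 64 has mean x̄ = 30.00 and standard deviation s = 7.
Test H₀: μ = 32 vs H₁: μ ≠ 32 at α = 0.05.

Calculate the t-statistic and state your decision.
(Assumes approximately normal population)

Answer: t = -2.2857, reject H₀

Derivation:
df = n - 1 = 63
SE = s/√n = 7/√64 = 0.8750
t = (x̄ - μ₀)/SE = (30.00 - 32)/0.8750 = -2.2857
Critical value: t_{0.025,63} = ±1.998
p-value ≈ 0.0256
Decision: reject H₀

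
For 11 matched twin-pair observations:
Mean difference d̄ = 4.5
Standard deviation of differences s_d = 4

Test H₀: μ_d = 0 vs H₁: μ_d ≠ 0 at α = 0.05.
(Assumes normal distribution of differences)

Answer: t = 3.7313, reject H₀

Derivation:
df = n - 1 = 10
SE = s_d/√n = 4/√11 = 1.2060
t = d̄/SE = 4.5/1.2060 = 3.7313
Critical value: t_{0.025,10} = ±2.228
p-value ≈ 0.0039
Decision: reject H₀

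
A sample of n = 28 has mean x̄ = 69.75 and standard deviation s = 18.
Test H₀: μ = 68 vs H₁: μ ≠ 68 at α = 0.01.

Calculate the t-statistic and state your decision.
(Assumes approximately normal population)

df = n - 1 = 27
SE = s/√n = 18/√28 = 3.4017
t = (x̄ - μ₀)/SE = (69.75 - 68)/3.4017 = 0.5144
Critical value: t_{0.005,27} = ±2.771
p-value ≈ 0.6112
Decision: fail to reject H₀

Answer: t = 0.5144, fail to reject H₀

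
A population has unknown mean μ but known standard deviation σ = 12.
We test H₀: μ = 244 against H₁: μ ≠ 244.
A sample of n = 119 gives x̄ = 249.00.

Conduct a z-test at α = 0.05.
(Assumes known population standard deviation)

Answer: z = 4.5455, reject H₀

Derivation:
Standard error: SE = σ/√n = 12/√119 = 1.1000
z-statistic: z = (x̄ - μ₀)/SE = (249.00 - 244)/1.1000 = 4.5455
Critical value: ±1.960
p-value < 0.0001
Decision: reject H₀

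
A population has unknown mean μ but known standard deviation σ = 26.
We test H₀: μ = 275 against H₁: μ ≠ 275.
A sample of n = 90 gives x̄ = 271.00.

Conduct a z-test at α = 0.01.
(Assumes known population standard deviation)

Answer: z = -1.4595, fail to reject H₀

Derivation:
Standard error: SE = σ/√n = 26/√90 = 2.7406
z-statistic: z = (x̄ - μ₀)/SE = (271.00 - 275)/2.7406 = -1.4595
Critical value: ±2.576
p-value = 0.1444
Decision: fail to reject H₀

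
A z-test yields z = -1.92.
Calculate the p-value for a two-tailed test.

Answer: p-value ≈ 0.0549

Derivation:
For z = -1.92:
p = 2×P(Z > |-1.92|) = 2×(1 - Φ(1.92)) = 0.0549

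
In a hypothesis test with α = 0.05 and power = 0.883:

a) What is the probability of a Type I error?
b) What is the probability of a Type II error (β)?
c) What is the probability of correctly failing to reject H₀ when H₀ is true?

a) Type I error probability = α = 0.05
b) Power = P(reject H₀ | H₁ true) = 1 - β = 0.883, so Type II error probability = β = 1 - Power = 0.117
c) P(fail to reject H₀ | H₀ true) = 1 - α = 0.95

Answer: a) 0.05, b) 0.117, c) 0.95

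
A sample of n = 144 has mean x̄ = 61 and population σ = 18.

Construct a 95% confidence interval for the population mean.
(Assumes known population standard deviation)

Confidence level: 95%, α = 0.05
z_0.025 = 1.960
SE = σ/√n = 18/√144 = 1.5000
Margin of error = 1.960 × 1.5000 = 2.9400
CI: x̄ ± margin = 61 ± 2.9400
CI: (58.0600, 63.9400)

Answer: (58.0600, 63.9400)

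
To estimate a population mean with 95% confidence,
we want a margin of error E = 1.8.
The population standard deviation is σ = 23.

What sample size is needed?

z_0.025 = 1.960
n = (z×σ/E)² = (1.960×23/1.8)²
n = 627.2242
Round up: n = 628

Answer: n = 628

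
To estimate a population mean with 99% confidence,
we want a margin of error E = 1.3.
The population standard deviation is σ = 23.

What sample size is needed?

Answer: n = 2078

Derivation:
z_0.005 = 2.576
n = (z×σ/E)² = (2.576×23/1.3)²
n = 2077.1157
Round up: n = 2078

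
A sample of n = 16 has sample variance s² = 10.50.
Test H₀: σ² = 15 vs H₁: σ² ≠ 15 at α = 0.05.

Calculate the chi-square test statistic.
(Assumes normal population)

Answer: χ² = 10.5000, fail to reject H₀

Derivation:
df = n - 1 = 15
χ² = (n-1)s²/σ₀² = 15×10.50/15 = 10.5000
Critical values: χ²_{0.975,15} = 6.262, χ²_{0.025,15} = 27.488
Rejection region: χ² < 6.262 or χ² > 27.488
Decision: fail to reject H₀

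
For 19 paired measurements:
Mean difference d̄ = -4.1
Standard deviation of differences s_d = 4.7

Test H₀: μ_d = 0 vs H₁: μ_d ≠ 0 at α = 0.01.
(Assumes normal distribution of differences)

df = n - 1 = 18
SE = s_d/√n = 4.7/√19 = 1.0783
t = d̄/SE = -4.1/1.0783 = -3.8023
Critical value: t_{0.005,18} = ±2.878
p-value ≈ 0.0013
Decision: reject H₀

Answer: t = -3.8023, reject H₀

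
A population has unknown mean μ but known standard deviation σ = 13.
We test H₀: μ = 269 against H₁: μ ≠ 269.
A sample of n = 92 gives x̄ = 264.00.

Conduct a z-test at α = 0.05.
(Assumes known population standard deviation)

Standard error: SE = σ/√n = 13/√92 = 1.3553
z-statistic: z = (x̄ - μ₀)/SE = (264.00 - 269)/1.3553 = -3.6892
Critical value: ±1.960
p-value = 0.0002
Decision: reject H₀

Answer: z = -3.6892, reject H₀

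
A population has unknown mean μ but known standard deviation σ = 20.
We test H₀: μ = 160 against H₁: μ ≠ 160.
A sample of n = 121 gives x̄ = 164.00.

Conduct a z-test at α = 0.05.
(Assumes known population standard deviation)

Standard error: SE = σ/√n = 20/√121 = 1.8182
z-statistic: z = (x̄ - μ₀)/SE = (164.00 - 160)/1.8182 = 2.2000
Critical value: ±1.960
p-value = 0.0278
Decision: reject H₀

Answer: z = 2.2000, reject H₀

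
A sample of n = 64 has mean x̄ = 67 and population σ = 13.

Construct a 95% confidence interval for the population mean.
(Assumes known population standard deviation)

Answer: (63.8150, 70.1850)

Derivation:
Confidence level: 95%, α = 0.05
z_0.025 = 1.960
SE = σ/√n = 13/√64 = 1.6250
Margin of error = 1.960 × 1.6250 = 3.1850
CI: x̄ ± margin = 67 ± 3.1850
CI: (63.8150, 70.1850)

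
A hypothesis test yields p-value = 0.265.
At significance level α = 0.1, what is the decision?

Compare p-value to α:
0.265 ≥ 0.1
Decision: fail to reject H₀

Answer: fail to reject H₀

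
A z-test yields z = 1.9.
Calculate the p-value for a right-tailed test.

Answer: p-value ≈ 0.0287

Derivation:
For z = 1.9:
p = P(Z > 1.9) = 1 - Φ(1.9) = 0.0287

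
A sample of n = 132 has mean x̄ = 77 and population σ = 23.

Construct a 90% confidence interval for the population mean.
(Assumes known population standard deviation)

Answer: (73.7069, 80.2931)

Derivation:
Confidence level: 90%, α = 0.1
z_0.05 = 1.645
SE = σ/√n = 23/√132 = 2.0019
Margin of error = 1.645 × 2.0019 = 3.2931
CI: x̄ ± margin = 77 ± 3.2931
CI: (73.7069, 80.2931)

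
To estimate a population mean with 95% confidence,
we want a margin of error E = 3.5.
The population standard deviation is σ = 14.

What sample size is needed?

Answer: n = 62

Derivation:
z_0.025 = 1.960
n = (z×σ/E)² = (1.960×14/3.5)²
n = 61.4656
Round up: n = 62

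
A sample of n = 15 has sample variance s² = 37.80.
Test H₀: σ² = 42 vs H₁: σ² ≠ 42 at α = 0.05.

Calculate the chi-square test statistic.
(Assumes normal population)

df = n - 1 = 14
χ² = (n-1)s²/σ₀² = 14×37.80/42 = 12.6000
Critical values: χ²_{0.975,14} = 5.629, χ²_{0.025,14} = 26.119
Rejection region: χ² < 5.629 or χ² > 26.119
Decision: fail to reject H₀

Answer: χ² = 12.6000, fail to reject H₀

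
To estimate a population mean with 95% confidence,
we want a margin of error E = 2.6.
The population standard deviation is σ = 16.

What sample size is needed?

z_0.025 = 1.960
n = (z×σ/E)² = (1.960×16/2.6)²
n = 145.4807
Round up: n = 146

Answer: n = 146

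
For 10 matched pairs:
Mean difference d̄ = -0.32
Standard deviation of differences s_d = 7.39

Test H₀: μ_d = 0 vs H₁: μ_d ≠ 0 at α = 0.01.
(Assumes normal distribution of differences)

Answer: t = -0.1369, fail to reject H₀

Derivation:
df = n - 1 = 9
SE = s_d/√n = 7.39/√10 = 2.3369
t = d̄/SE = -0.32/2.3369 = -0.1369
Critical value: t_{0.005,9} = ±3.250
p-value ≈ 0.8941
Decision: fail to reject H₀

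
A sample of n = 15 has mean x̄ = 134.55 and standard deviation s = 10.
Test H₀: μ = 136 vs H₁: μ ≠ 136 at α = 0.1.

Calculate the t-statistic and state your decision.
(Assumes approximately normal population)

df = n - 1 = 14
SE = s/√n = 10/√15 = 2.5820
t = (x̄ - μ₀)/SE = (134.55 - 136)/2.5820 = -0.5616
Critical value: t_{0.05,14} = ±1.761
p-value ≈ 0.5833
Decision: fail to reject H₀

Answer: t = -0.5616, fail to reject H₀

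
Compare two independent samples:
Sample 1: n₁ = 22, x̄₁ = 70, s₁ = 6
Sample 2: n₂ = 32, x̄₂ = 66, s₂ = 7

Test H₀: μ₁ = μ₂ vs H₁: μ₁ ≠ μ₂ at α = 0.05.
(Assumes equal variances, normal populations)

Answer: t = 2.1835, reject H₀

Derivation:
Pooled variance: s²_p = [21×6² + 31×7²]/(52) = 43.7500
s_p = 6.6144
SE = s_p×√(1/n₁ + 1/n₂) = 6.6144×√(1/22 + 1/32) = 1.8319
t = (x̄₁ - x̄₂)/SE = (70 - 66)/1.8319 = 2.1835
df = 52, t-critical = ±2.007
Decision: reject H₀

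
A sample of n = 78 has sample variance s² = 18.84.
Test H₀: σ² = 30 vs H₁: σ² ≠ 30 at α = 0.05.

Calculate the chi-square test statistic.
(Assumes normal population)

Answer: χ² = 48.3560, reject H₀

Derivation:
df = n - 1 = 77
χ² = (n-1)s²/σ₀² = 77×18.84/30 = 48.3560
Critical values: χ²_{0.975,77} = 54.623, χ²_{0.025,77} = 103.158
Rejection region: χ² < 54.623 or χ² > 103.158
Decision: reject H₀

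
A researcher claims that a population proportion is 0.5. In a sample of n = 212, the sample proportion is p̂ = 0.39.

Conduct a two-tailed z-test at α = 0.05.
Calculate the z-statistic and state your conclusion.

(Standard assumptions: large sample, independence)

Answer: z = -3.2033, reject H₀

Derivation:
H₀: p = 0.5, H₁: p ≠ 0.5
Standard error: SE = √(p₀(1-p₀)/n) = √(0.5×0.5/212) = 0.034340
z-statistic: z = (p̂ - p₀)/SE = (0.39 - 0.5)/0.034340 = -3.2033
Critical value: z_0.025 = ±1.960
p-value = 0.0014
Decision: reject H₀ at α = 0.05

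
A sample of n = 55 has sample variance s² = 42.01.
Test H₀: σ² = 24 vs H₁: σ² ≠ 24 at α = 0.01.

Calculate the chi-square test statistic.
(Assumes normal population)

df = n - 1 = 54
χ² = (n-1)s²/σ₀² = 54×42.01/24 = 94.5225
Critical values: χ²_{0.995,54} = 30.981, χ²_{0.005,54} = 84.502
Rejection region: χ² < 30.981 or χ² > 84.502
Decision: reject H₀

Answer: χ² = 94.5225, reject H₀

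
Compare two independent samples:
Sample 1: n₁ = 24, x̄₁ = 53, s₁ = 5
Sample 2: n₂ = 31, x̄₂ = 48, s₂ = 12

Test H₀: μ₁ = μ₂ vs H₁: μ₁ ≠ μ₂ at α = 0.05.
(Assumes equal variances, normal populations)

Pooled variance: s²_p = [23×5² + 30×12²]/(53) = 92.3585
s_p = 9.6103
SE = s_p×√(1/n₁ + 1/n₂) = 9.6103×√(1/24 + 1/31) = 2.6130
t = (x̄₁ - x̄₂)/SE = (53 - 48)/2.6130 = 1.9135
df = 53, t-critical = ±2.006
Decision: fail to reject H₀

Answer: t = 1.9135, fail to reject H₀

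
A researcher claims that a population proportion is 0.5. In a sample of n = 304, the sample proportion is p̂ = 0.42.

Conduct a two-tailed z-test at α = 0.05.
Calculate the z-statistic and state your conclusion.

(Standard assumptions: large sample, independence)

Answer: z = -2.7897, reject H₀

Derivation:
H₀: p = 0.5, H₁: p ≠ 0.5
Standard error: SE = √(p₀(1-p₀)/n) = √(0.5×0.5/304) = 0.028677
z-statistic: z = (p̂ - p₀)/SE = (0.42 - 0.5)/0.028677 = -2.7897
Critical value: z_0.025 = ±1.960
p-value = 0.0053
Decision: reject H₀ at α = 0.05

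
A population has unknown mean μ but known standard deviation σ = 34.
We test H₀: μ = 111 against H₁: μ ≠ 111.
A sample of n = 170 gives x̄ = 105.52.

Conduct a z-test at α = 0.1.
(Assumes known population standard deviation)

Standard error: SE = σ/√n = 34/√170 = 2.6077
z-statistic: z = (x̄ - μ₀)/SE = (105.52 - 111)/2.6077 = -2.1015
Critical value: ±1.645
p-value = 0.0356
Decision: reject H₀

Answer: z = -2.1015, reject H₀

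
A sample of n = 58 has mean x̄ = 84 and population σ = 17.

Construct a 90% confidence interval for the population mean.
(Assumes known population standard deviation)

Confidence level: 90%, α = 0.1
z_0.05 = 1.645
SE = σ/√n = 17/√58 = 2.2322
Margin of error = 1.645 × 2.2322 = 3.6720
CI: x̄ ± margin = 84 ± 3.6720
CI: (80.3280, 87.6720)

Answer: (80.3280, 87.6720)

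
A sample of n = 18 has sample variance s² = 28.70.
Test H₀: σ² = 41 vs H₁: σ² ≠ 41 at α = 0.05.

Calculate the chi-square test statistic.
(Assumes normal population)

Answer: χ² = 11.9000, fail to reject H₀

Derivation:
df = n - 1 = 17
χ² = (n-1)s²/σ₀² = 17×28.70/41 = 11.9000
Critical values: χ²_{0.975,17} = 7.564, χ²_{0.025,17} = 30.191
Rejection region: χ² < 7.564 or χ² > 30.191
Decision: fail to reject H₀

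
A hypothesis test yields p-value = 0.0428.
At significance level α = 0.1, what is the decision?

Answer: reject H₀

Derivation:
Compare p-value to α:
0.0428 < 0.1
Decision: reject H₀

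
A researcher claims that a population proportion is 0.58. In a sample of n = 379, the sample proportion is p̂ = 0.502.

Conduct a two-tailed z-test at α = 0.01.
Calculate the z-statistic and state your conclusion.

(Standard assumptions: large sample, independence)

Answer: z = -3.0767, reject H₀

Derivation:
H₀: p = 0.58, H₁: p ≠ 0.58
Standard error: SE = √(p₀(1-p₀)/n) = √(0.58×0.42/379) = 0.025352
z-statistic: z = (p̂ - p₀)/SE = (0.502 - 0.58)/0.025352 = -3.0767
Critical value: z_0.005 = ±2.576
p-value = 0.0021
Decision: reject H₀ at α = 0.01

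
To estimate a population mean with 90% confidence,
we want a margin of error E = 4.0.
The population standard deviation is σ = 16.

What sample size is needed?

z_0.05 = 1.645
n = (z×σ/E)² = (1.645×16/4.0)²
n = 43.2964
Round up: n = 44

Answer: n = 44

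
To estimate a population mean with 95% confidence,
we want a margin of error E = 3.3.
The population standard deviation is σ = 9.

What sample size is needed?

Answer: n = 29

Derivation:
z_0.025 = 1.960
n = (z×σ/E)² = (1.960×9/3.3)²
n = 28.5739
Round up: n = 29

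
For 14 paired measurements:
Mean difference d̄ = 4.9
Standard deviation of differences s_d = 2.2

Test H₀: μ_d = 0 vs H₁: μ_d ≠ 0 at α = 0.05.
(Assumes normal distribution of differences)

df = n - 1 = 13
SE = s_d/√n = 2.2/√14 = 0.5880
t = d̄/SE = 4.9/0.5880 = 8.3333
Critical value: t_{0.025,13} = ±2.160
p-value < 0.0001
Decision: reject H₀

Answer: t = 8.3333, reject H₀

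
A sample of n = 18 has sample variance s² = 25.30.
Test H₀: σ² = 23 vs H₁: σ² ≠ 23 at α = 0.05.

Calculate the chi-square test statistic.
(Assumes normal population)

df = n - 1 = 17
χ² = (n-1)s²/σ₀² = 17×25.30/23 = 18.7000
Critical values: χ²_{0.975,17} = 7.564, χ²_{0.025,17} = 30.191
Rejection region: χ² < 7.564 or χ² > 30.191
Decision: fail to reject H₀

Answer: χ² = 18.7000, fail to reject H₀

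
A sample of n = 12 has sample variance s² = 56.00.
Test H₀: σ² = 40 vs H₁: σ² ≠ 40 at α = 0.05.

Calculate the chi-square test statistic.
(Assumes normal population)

Answer: χ² = 15.4000, fail to reject H₀

Derivation:
df = n - 1 = 11
χ² = (n-1)s²/σ₀² = 11×56.00/40 = 15.4000
Critical values: χ²_{0.975,11} = 3.816, χ²_{0.025,11} = 21.920
Rejection region: χ² < 3.816 or χ² > 21.920
Decision: fail to reject H₀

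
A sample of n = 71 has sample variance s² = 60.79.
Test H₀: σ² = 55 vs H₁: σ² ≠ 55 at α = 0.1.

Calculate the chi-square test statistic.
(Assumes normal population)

df = n - 1 = 70
χ² = (n-1)s²/σ₀² = 70×60.79/55 = 77.3691
Critical values: χ²_{0.95,70} = 51.739, χ²_{0.05,70} = 90.531
Rejection region: χ² < 51.739 or χ² > 90.531
Decision: fail to reject H₀

Answer: χ² = 77.3691, fail to reject H₀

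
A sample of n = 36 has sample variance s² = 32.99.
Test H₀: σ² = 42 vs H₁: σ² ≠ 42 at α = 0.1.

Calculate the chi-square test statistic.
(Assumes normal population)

df = n - 1 = 35
χ² = (n-1)s²/σ₀² = 35×32.99/42 = 27.4917
Critical values: χ²_{0.95,35} = 22.465, χ²_{0.05,35} = 49.802
Rejection region: χ² < 22.465 or χ² > 49.802
Decision: fail to reject H₀

Answer: χ² = 27.4917, fail to reject H₀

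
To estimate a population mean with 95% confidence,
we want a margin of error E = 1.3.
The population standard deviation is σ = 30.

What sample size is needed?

z_0.025 = 1.960
n = (z×σ/E)² = (1.960×30/1.3)²
n = 2045.8225
Round up: n = 2046

Answer: n = 2046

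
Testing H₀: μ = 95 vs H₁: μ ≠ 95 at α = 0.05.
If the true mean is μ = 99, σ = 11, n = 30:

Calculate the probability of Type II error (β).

SE = σ/√n = 11/√30 = 2.0083
Critical values: μ₀ ± z_0.025×SE = 95 ± 1.960×2.0083
Acceptance region: (91.0637, 98.9363)
Under H₁ (μ = 99): z_high = (98.9363 - 99)/2.0083 = -0.0317, z_low = (91.0637 - 99)/2.0083 = -3.9518
β = P(not reject | H₁) = Φ(-0.0317) - Φ(-3.9518) ≈ 0.4873

Answer: β ≈ 0.4873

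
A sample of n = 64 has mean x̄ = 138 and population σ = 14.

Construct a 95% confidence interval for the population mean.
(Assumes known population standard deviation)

Answer: (134.5700, 141.4300)

Derivation:
Confidence level: 95%, α = 0.05
z_0.025 = 1.960
SE = σ/√n = 14/√64 = 1.7500
Margin of error = 1.960 × 1.7500 = 3.4300
CI: x̄ ± margin = 138 ± 3.4300
CI: (134.5700, 141.4300)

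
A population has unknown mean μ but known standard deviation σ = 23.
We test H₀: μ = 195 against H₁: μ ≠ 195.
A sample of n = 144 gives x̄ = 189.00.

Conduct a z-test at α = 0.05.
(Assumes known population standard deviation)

Answer: z = -3.1304, reject H₀

Derivation:
Standard error: SE = σ/√n = 23/√144 = 1.9167
z-statistic: z = (x̄ - μ₀)/SE = (189.00 - 195)/1.9167 = -3.1304
Critical value: ±1.960
p-value = 0.0017
Decision: reject H₀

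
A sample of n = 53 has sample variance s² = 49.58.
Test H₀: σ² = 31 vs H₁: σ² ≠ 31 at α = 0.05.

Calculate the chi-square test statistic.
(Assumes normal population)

df = n - 1 = 52
χ² = (n-1)s²/σ₀² = 52×49.58/31 = 83.1665
Critical values: χ²_{0.975,52} = 33.968, χ²_{0.025,52} = 73.810
Rejection region: χ² < 33.968 or χ² > 73.810
Decision: reject H₀

Answer: χ² = 83.1665, reject H₀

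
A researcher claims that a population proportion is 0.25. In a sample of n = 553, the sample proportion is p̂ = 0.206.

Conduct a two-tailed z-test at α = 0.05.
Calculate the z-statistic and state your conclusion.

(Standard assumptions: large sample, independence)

Answer: z = -2.3895, reject H₀

Derivation:
H₀: p = 0.25, H₁: p ≠ 0.25
Standard error: SE = √(p₀(1-p₀)/n) = √(0.25×0.75/553) = 0.018414
z-statistic: z = (p̂ - p₀)/SE = (0.206 - 0.25)/0.018414 = -2.3895
Critical value: z_0.025 = ±1.960
p-value = 0.0169
Decision: reject H₀ at α = 0.05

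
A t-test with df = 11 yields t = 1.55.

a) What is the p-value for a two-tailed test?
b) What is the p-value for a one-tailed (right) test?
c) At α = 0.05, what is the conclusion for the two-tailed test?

Answer: a) 0.1494, b) 0.0747, c) fail to reject H₀

Derivation:
Using t-distribution with df = 11:
a) Two-tailed: p = 2×P(T > 1.55) = 0.1494
b) One-tailed: p = P(T > 1.55) = 0.0747
c) 0.1494 ≥ 0.05, fail to reject H₀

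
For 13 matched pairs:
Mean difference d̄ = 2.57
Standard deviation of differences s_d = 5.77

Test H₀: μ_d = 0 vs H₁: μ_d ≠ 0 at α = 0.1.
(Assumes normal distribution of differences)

Answer: t = 1.6059, fail to reject H₀

Derivation:
df = n - 1 = 12
SE = s_d/√n = 5.77/√13 = 1.6003
t = d̄/SE = 2.57/1.6003 = 1.6059
Critical value: t_{0.05,12} = ±1.782
p-value ≈ 0.1343
Decision: fail to reject H₀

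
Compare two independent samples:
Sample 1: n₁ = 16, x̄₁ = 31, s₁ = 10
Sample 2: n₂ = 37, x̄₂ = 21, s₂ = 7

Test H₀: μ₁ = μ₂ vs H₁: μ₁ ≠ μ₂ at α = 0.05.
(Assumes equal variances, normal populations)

Pooled variance: s²_p = [15×10² + 36×7²]/(51) = 64.0000
s_p = 8.0000
SE = s_p×√(1/n₁ + 1/n₂) = 8.0000×√(1/16 + 1/37) = 2.3937
t = (x̄₁ - x̄₂)/SE = (31 - 21)/2.3937 = 4.1776
df = 51, t-critical = ±2.008
Decision: reject H₀

Answer: t = 4.1776, reject H₀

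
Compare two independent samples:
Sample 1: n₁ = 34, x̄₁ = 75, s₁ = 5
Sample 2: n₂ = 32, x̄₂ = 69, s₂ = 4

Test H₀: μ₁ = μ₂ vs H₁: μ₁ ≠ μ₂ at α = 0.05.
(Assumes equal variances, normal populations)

Pooled variance: s²_p = [33×5² + 31×4²]/(64) = 20.6406
s_p = 4.5432
SE = s_p×√(1/n₁ + 1/n₂) = 4.5432×√(1/34 + 1/32) = 1.1190
t = (x̄₁ - x̄₂)/SE = (75 - 69)/1.1190 = 5.3619
df = 64, t-critical = ±1.998
Decision: reject H₀

Answer: t = 5.3619, reject H₀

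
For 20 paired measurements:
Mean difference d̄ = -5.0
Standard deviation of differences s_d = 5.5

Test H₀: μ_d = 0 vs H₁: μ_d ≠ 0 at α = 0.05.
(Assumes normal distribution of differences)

df = n - 1 = 19
SE = s_d/√n = 5.5/√20 = 1.2298
t = d̄/SE = -5.0/1.2298 = -4.0657
Critical value: t_{0.025,19} = ±2.093
p-value ≈ 0.0007
Decision: reject H₀

Answer: t = -4.0657, reject H₀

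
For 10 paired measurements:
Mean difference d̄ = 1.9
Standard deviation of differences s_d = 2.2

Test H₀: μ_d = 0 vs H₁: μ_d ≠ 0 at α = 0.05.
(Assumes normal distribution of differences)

Answer: t = 2.7311, reject H₀

Derivation:
df = n - 1 = 9
SE = s_d/√n = 2.2/√10 = 0.6957
t = d̄/SE = 1.9/0.6957 = 2.7311
Critical value: t_{0.025,9} = ±2.262
p-value ≈ 0.0232
Decision: reject H₀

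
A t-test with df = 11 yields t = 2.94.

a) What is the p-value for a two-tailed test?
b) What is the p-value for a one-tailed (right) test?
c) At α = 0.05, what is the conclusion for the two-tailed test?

Using t-distribution with df = 11:
a) Two-tailed: p = 2×P(T > 2.94) = 0.0134
b) One-tailed: p = P(T > 2.94) = 0.0067
c) 0.0134 < 0.05, reject H₀

Answer: a) 0.0134, b) 0.0067, c) reject H₀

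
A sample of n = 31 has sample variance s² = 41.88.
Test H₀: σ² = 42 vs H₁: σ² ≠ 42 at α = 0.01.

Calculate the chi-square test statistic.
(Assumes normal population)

Answer: χ² = 29.9143, fail to reject H₀

Derivation:
df = n - 1 = 30
χ² = (n-1)s²/σ₀² = 30×41.88/42 = 29.9143
Critical values: χ²_{0.995,30} = 13.787, χ²_{0.005,30} = 53.672
Rejection region: χ² < 13.787 or χ² > 53.672
Decision: fail to reject H₀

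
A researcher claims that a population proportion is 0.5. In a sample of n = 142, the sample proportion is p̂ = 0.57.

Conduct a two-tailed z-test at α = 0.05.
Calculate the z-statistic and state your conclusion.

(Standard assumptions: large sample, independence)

Answer: z = 1.6683, fail to reject H₀

Derivation:
H₀: p = 0.5, H₁: p ≠ 0.5
Standard error: SE = √(p₀(1-p₀)/n) = √(0.5×0.5/142) = 0.041959
z-statistic: z = (p̂ - p₀)/SE = (0.57 - 0.5)/0.041959 = 1.6683
Critical value: z_0.025 = ±1.960
p-value = 0.0953
Decision: fail to reject H₀ at α = 0.05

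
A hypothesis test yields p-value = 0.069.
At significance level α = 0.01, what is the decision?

Answer: fail to reject H₀

Derivation:
Compare p-value to α:
0.069 ≥ 0.01
Decision: fail to reject H₀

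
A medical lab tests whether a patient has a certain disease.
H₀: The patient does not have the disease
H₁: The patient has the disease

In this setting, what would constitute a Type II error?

Answer: Failing to diagnose a patient who actually has the disease (false negative)

Derivation:
Type I error: rejecting H₀ when it is actually true (false positive).
Type II error: failing to reject H₀ when H₁ is actually true (false negative).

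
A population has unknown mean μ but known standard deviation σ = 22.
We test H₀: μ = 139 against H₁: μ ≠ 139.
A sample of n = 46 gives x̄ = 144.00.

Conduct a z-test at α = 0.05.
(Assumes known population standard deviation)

Standard error: SE = σ/√n = 22/√46 = 3.2437
z-statistic: z = (x̄ - μ₀)/SE = (144.00 - 139)/3.2437 = 1.5414
Critical value: ±1.960
p-value = 0.1232
Decision: fail to reject H₀

Answer: z = 1.5414, fail to reject H₀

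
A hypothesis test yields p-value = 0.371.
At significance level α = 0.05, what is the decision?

Compare p-value to α:
0.371 ≥ 0.05
Decision: fail to reject H₀

Answer: fail to reject H₀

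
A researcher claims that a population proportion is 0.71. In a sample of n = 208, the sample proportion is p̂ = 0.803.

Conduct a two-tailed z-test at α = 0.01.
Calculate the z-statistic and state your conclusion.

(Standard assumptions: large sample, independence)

Answer: z = 2.9559, reject H₀

Derivation:
H₀: p = 0.71, H₁: p ≠ 0.71
Standard error: SE = √(p₀(1-p₀)/n) = √(0.71×0.29/208) = 0.031463
z-statistic: z = (p̂ - p₀)/SE = (0.803 - 0.71)/0.031463 = 2.9559
Critical value: z_0.005 = ±2.576
p-value = 0.0031
Decision: reject H₀ at α = 0.01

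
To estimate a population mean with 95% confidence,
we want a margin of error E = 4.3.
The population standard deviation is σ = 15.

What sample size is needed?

z_0.025 = 1.960
n = (z×σ/E)² = (1.960×15/4.3)²
n = 46.7474
Round up: n = 47

Answer: n = 47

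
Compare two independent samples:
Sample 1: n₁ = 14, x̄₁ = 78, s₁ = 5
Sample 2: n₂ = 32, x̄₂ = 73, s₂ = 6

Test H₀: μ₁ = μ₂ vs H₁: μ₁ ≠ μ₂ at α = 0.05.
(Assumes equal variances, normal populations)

Pooled variance: s²_p = [13×5² + 31×6²]/(44) = 32.7500
s_p = 5.7228
SE = s_p×√(1/n₁ + 1/n₂) = 5.7228×√(1/14 + 1/32) = 1.8338
t = (x̄₁ - x̄₂)/SE = (78 - 73)/1.8338 = 2.7266
df = 44, t-critical = ±2.015
Decision: reject H₀

Answer: t = 2.7266, reject H₀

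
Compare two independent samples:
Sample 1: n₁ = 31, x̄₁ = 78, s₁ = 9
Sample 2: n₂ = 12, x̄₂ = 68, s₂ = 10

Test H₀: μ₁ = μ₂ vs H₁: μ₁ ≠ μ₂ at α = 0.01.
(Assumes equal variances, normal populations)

Answer: t = 3.1699, reject H₀

Derivation:
Pooled variance: s²_p = [30×9² + 11×10²]/(41) = 86.0976
s_p = 9.2789
SE = s_p×√(1/n₁ + 1/n₂) = 9.2789×√(1/31 + 1/12) = 3.1547
t = (x̄₁ - x̄₂)/SE = (78 - 68)/3.1547 = 3.1699
df = 41, t-critical = ±2.701
Decision: reject H₀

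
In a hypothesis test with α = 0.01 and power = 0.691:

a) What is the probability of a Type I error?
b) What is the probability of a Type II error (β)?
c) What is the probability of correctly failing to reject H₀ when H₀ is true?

a) Type I error probability = α = 0.01
b) Power = P(reject H₀ | H₁ true) = 1 - β = 0.691, so Type II error probability = β = 1 - Power = 0.309
c) P(fail to reject H₀ | H₀ true) = 1 - α = 0.99

Answer: a) 0.01, b) 0.309, c) 0.99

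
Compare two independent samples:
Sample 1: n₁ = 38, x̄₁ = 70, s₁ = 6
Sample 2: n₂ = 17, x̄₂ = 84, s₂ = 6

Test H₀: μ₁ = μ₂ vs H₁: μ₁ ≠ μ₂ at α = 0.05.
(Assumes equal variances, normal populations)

Answer: t = -7.9968, reject H₀

Derivation:
Pooled variance: s²_p = [37×6² + 16×6²]/(53) = 36.0000
s_p = 6.0000
SE = s_p×√(1/n₁ + 1/n₂) = 6.0000×√(1/38 + 1/17) = 1.7507
t = (x̄₁ - x̄₂)/SE = (70 - 84)/1.7507 = -7.9968
df = 53, t-critical = ±2.006
Decision: reject H₀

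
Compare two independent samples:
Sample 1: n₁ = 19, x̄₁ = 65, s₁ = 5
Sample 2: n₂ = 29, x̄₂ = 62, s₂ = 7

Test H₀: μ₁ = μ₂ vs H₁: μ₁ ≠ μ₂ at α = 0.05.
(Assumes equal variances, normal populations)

Answer: t = 1.6151, fail to reject H₀

Derivation:
Pooled variance: s²_p = [18×5² + 28×7²]/(46) = 39.6087
s_p = 6.2935
SE = s_p×√(1/n₁ + 1/n₂) = 6.2935×√(1/19 + 1/29) = 1.8575
t = (x̄₁ - x̄₂)/SE = (65 - 62)/1.8575 = 1.6151
df = 46, t-critical = ±2.013
Decision: fail to reject H₀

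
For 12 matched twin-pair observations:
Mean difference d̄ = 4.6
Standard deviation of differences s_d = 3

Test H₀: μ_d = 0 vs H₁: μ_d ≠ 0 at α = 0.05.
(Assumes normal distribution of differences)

df = n - 1 = 11
SE = s_d/√n = 3/√12 = 0.8660
t = d̄/SE = 4.6/0.8660 = 5.3118
Critical value: t_{0.025,11} = ±2.201
p-value ≈ 0.0002
Decision: reject H₀

Answer: t = 5.3118, reject H₀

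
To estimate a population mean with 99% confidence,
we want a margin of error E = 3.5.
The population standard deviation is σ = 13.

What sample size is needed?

z_0.005 = 2.576
n = (z×σ/E)² = (2.576×13/3.5)²
n = 91.5466
Round up: n = 92

Answer: n = 92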